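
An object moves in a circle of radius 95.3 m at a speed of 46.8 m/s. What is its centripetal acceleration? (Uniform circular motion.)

a_c = v²/r = 46.8²/95.3 = 2190.24/95.3 = 22.98 m/s²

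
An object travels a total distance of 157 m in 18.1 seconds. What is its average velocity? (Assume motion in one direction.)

v_avg = Δd / Δt = 157 / 18.1 = 8.67 m/s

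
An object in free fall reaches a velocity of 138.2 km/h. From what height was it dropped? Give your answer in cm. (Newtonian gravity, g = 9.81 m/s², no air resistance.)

v = 138.2 km/h × 0.2777777777777778 = 38.3889 m/s
h = v² / (2g) = 38.3889² / (2 × 9.81) = 75.1125 m
h = 75.1125 m / 0.01 = 7511 cm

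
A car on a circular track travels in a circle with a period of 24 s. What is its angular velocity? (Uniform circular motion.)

ω = 2π/T = 2π/24 = 0.2618 rad/s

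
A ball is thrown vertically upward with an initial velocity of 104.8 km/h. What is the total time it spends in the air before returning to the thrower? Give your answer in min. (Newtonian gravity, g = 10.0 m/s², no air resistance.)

v₀ = 104.8 km/h × 0.2777777777777778 = 29.1111 m/s
t_total = 2 × v₀ / g = 2 × 29.1111 / 10.0 = 5.82222 s
t_total = 5.82222 s / 60.0 = 0.09704 min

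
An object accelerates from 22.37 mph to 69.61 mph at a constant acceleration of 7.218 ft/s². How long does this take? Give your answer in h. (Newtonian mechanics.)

v₀ = 22.37 mph × 0.44704 = 10.0003 m/s
v = 69.61 mph × 0.44704 = 31.1185 m/s
a = 7.218 ft/s² × 0.3048 = 2.20005 m/s²
t = (v - v₀) / a = (31.1185 - 10.0003) / 2.20005 = 9.59896 s
t = 9.59896 s / 3600.0 = 0.002666 h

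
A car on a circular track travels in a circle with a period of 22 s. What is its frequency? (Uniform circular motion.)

f = 1/T = 1/22 = 0.0455 Hz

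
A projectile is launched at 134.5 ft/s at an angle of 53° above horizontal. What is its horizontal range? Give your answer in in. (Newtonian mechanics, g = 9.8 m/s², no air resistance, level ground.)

v₀ = 134.5 ft/s × 0.3048 = 40.9956 m/s
R = v₀² × sin(2θ) / g = 40.9956² × sin(2 × 53°) / 9.8 = 1680.64 × 0.961262 / 9.8 = 164.851 m
R = 164.851 m / 0.0254 = 6490 in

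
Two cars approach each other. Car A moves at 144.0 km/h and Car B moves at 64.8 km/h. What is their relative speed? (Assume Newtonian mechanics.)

v_rel = v_A + v_B = 144.0 + 64.8 = 208.8 km/h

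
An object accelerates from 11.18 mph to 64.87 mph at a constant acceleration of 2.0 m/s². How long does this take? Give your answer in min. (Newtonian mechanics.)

v₀ = 11.18 mph × 0.44704 = 4.99791 m/s
v = 64.87 mph × 0.44704 = 28.9995 m/s
t = (v - v₀) / a = (28.9995 - 4.99791) / 2.0 = 12.0008 s
t = 12.0008 s / 60.0 = 0.2 min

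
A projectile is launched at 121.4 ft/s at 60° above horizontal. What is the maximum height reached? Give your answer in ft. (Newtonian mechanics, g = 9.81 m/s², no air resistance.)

v₀ = 121.4 ft/s × 0.3048 = 37.0027 m/s
H = v₀² × sin²(θ) / (2g) = 37.0027² × sin(60°)² / (2 × 9.81) = 1369.2 × 0.75 / 19.62 = 52.3394 m
H = 52.3394 m / 0.3048 = 171.7 ft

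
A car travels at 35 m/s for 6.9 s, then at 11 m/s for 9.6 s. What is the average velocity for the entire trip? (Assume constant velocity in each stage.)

d₁ = v₁t₁ = 35 × 6.9 = 241.5 m
d₂ = v₂t₂ = 11 × 9.6 = 105.6 m
d_total = 347.1 m, t_total = 16.5 s
v_avg = d_total/t_total = 347.1/16.5 = 21.04 m/s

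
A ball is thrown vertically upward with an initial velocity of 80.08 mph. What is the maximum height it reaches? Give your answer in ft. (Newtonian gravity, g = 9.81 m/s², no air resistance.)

v₀ = 80.08 mph × 0.44704 = 35.799 m/s
h_max = v₀² / (2g) = 35.799² / (2 × 9.81) = 1281.57 / 19.62 = 65.3196 m
h_max = 65.3196 m / 0.3048 = 214.3 ft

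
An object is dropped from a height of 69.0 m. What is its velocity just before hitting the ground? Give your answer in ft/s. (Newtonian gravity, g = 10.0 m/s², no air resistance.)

v = √(2gh) = √(2 × 10.0 × 69.0) = 37.1484 m/s
v = 37.1484 m/s / 0.3048 = 121.9 ft/s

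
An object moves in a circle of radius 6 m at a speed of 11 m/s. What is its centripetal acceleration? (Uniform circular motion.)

a_c = v²/r = 11²/6 = 121/6 = 20.17 m/s²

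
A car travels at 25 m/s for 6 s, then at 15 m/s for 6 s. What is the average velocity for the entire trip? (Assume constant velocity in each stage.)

d₁ = v₁t₁ = 25 × 6 = 150 m
d₂ = v₂t₂ = 15 × 6 = 90 m
d_total = 240 m, t_total = 12 s
v_avg = d_total/t_total = 240/12 = 20.0 m/s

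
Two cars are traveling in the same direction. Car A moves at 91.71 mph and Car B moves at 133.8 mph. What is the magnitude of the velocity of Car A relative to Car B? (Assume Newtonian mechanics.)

v_rel = |v_A - v_B| = |91.71 - 133.8| = 42.09 mph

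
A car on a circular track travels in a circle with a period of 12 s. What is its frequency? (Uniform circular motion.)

f = 1/T = 1/12 = 0.0833 Hz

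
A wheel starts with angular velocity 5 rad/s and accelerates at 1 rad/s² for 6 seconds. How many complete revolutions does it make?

θ = ω₀t + ½αt² = 5×6 + ½×1×6² = 48.0 rad
Total revolutions = θ/(2π) = 48.0/(2π) = 7.64
Complete revolutions = ⌊7.64⌋ = 7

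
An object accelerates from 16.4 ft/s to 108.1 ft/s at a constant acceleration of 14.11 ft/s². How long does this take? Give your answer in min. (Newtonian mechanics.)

v₀ = 16.4 ft/s × 0.3048 = 4.99872 m/s
v = 108.1 ft/s × 0.3048 = 32.9489 m/s
a = 14.11 ft/s² × 0.3048 = 4.30073 m/s²
t = (v - v₀) / a = (32.9489 - 4.99872) / 4.30073 = 6.49894 s
t = 6.49894 s / 60.0 = 0.1083 min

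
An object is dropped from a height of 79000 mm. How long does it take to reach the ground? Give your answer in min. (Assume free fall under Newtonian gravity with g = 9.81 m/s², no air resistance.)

h = 79000 mm × 0.001 = 79.0 m
t = √(2h/g) = √(2 × 79.0 / 9.81) = 4.01323 s
t = 4.01323 s / 60.0 = 0.06689 min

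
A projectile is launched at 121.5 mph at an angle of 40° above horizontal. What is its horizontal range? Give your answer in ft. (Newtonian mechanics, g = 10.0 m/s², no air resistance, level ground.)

v₀ = 121.5 mph × 0.44704 = 54.3154 m/s
R = v₀² × sin(2θ) / g = 54.3154² × sin(2 × 40°) / 10.0 = 2950.16 × 0.984808 / 10.0 = 290.534 m
R = 290.534 m / 0.3048 = 953.2 ft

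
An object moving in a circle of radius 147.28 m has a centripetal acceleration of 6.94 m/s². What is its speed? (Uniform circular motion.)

v = √(a_c × r) = √(6.94 × 147.28) = 31.97 m/s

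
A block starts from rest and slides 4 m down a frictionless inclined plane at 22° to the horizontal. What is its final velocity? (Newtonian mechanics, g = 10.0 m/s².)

a = g sin(θ) = 10.0 × sin(22°) = 3.7461 m/s²
v = √(2ad) = √(2 × 3.7461 × 4) = 5.47 m/s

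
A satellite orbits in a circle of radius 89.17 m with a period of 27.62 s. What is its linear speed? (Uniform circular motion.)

v = 2πr/T = 2π×89.17/27.62 = 20.28 m/s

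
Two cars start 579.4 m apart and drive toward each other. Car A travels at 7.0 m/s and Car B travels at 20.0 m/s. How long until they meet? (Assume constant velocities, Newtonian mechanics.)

Combined speed: v_combined = 7.0 + 20.0 = 27.0 m/s
Time to meet: t = d/v_combined = 579.4/27.0 = 21.46 s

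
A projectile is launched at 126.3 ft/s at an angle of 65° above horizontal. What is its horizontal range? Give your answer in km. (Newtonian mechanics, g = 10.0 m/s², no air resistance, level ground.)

v₀ = 126.3 ft/s × 0.3048 = 38.4962 m/s
R = v₀² × sin(2θ) / g = 38.4962² × sin(2 × 65°) / 10.0 = 1481.96 × 0.766044 / 10.0 = 113.525 m
R = 113.525 m / 1000.0 = 0.1135 km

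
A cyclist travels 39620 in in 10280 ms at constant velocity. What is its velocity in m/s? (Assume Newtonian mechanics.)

d = 39620 in × 0.0254 = 1006.35 m
t = 10280 ms × 0.001 = 10.28 s
v = d / t = 1006.35 / 10.28 = 97.89 m/s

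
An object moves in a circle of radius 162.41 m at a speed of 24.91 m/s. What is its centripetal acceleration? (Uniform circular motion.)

a_c = v²/r = 24.91²/162.41 = 620.5081/162.41 = 3.82 m/s²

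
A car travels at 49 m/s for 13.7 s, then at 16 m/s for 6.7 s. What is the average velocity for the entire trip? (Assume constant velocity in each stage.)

d₁ = v₁t₁ = 49 × 13.7 = 671.3 m
d₂ = v₂t₂ = 16 × 6.7 = 107.2 m
d_total = 778.5 m, t_total = 20.4 s
v_avg = d_total/t_total = 778.5/20.4 = 38.16 m/s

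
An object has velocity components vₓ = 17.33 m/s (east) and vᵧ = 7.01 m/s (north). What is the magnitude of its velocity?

|v| = √(vₓ² + vᵧ²) = √(17.33² + 7.01²) = √(349.469) = 18.69 m/s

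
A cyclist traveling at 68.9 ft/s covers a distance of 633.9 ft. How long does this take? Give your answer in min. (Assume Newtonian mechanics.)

d = 633.9 ft × 0.3048 = 193.213 m
v = 68.9 ft/s × 0.3048 = 21.0007 m/s
t = d / v = 193.213 / 21.0007 = 9.20031 s
t = 9.20031 s / 60.0 = 0.1533 min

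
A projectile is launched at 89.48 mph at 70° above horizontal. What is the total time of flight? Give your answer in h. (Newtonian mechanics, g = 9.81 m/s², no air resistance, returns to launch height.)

v₀ = 89.48 mph × 0.44704 = 40.0011 m/s
T = 2 × v₀ × sin(θ) / g = 2 × 40.0011 × sin(70°) / 9.81 = 2 × 40.0011 × 0.939693 / 9.81 = 7.66335 s
T = 7.66335 s / 3600.0 = 0.002129 h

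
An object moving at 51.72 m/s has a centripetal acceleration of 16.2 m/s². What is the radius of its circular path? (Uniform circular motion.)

r = v²/a_c = 51.72²/16.2 = 165.12 m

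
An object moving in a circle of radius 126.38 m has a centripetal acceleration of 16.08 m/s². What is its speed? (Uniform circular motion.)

v = √(a_c × r) = √(16.08 × 126.38) = 45.08 m/s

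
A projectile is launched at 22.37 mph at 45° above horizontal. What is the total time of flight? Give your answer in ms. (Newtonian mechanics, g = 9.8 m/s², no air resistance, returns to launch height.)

v₀ = 22.37 mph × 0.44704 = 10.0003 m/s
T = 2 × v₀ × sin(θ) / g = 2 × 10.0003 × sin(45°) / 9.8 = 2 × 10.0003 × 0.707107 / 9.8 = 1.44312 s
T = 1.44312 s / 0.001 = 1443 ms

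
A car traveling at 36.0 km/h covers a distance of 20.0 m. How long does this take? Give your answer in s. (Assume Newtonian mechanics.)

v = 36.0 km/h × 0.2777777777777778 = 10.0 m/s
t = d / v = 20.0 / 10.0 = 2.0 s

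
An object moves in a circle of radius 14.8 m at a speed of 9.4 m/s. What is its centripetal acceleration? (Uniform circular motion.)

a_c = v²/r = 9.4²/14.8 = 88.36/14.8 = 5.97 m/s²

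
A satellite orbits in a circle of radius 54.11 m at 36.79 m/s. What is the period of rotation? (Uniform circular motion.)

T = 2πr/v = 2π×54.11/36.79 = 9.24 s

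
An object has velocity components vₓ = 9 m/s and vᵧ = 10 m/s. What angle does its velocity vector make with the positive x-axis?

θ = arctan(vᵧ/vₓ) = arctan(10/9) = 48.01°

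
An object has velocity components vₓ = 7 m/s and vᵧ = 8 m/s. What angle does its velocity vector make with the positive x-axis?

θ = arctan(vᵧ/vₓ) = arctan(8/7) = 48.81°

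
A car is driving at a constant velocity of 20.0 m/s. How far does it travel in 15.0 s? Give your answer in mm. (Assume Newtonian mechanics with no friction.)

d = v × t = 20.0 × 15.0 = 300.0 m
d = 300.0 m / 0.001 = 300000 mm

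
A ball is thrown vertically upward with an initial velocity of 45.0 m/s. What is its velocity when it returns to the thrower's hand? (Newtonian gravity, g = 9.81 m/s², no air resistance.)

By conservation of energy (no air resistance), the ball returns to the throw height with the same speed as launch, but directed downward.
|v_ground| = v₀ = 45.0 m/s
v_ground = 45.0 m/s (downward)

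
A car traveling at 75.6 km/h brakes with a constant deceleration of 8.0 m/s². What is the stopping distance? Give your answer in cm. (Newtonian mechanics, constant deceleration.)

v₀ = 75.6 km/h × 0.2777777777777778 = 21.0 m/s
d = v₀² / (2a) = 21.0² / (2 × 8.0) = 441.0 / 16.0 = 27.5625 m
d = 27.5625 m / 0.01 = 2756 cm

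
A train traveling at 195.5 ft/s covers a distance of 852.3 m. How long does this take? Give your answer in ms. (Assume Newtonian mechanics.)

v = 195.5 ft/s × 0.3048 = 59.5884 m/s
t = d / v = 852.3 / 59.5884 = 14.3031 s
t = 14.3031 s / 0.001 = 14300 ms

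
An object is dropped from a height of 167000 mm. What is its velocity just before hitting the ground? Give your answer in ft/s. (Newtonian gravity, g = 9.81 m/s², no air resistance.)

h = 167000 mm × 0.001 = 167.0 m
v = √(2gh) = √(2 × 9.81 × 167.0) = 57.2411 m/s
v = 57.2411 m/s / 0.3048 = 187.8 ft/s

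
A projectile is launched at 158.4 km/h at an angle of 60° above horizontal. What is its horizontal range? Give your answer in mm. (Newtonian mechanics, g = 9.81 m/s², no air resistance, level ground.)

v₀ = 158.4 km/h × 0.2777777777777778 = 44.0 m/s
R = v₀² × sin(2θ) / g = 44.0² × sin(2 × 60°) / 9.81 = 1936.0 × 0.866025 / 9.81 = 170.91 m
R = 170.91 m / 0.001 = 170900 mm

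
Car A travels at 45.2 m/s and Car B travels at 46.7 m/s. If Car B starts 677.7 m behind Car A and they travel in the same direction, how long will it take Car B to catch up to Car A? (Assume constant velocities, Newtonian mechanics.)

Relative speed: v_rel = 46.7 - 45.2 = 1.5 m/s
Time to catch: t = d₀/v_rel = 677.7/1.5 = 451.8 s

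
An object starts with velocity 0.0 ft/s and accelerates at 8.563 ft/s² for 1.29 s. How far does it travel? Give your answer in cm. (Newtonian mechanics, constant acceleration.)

v₀ = 0.0 ft/s × 0.3048 = 0.0 m/s
a = 8.563 ft/s² × 0.3048 = 2.61 m/s²
d = v₀ × t + ½ × a × t² = 0.0 × 1.29 + 0.5 × 2.61 × 1.29² = 2.17165 m
d = 2.17165 m / 0.01 = 217.2 cm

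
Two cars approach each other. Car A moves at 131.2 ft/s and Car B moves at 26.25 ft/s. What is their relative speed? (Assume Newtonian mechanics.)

v_rel = v_A + v_B = 131.2 + 26.25 = 157.45 ft/s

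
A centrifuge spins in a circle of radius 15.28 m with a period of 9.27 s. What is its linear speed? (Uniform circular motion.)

v = 2πr/T = 2π×15.28/9.27 = 10.36 m/s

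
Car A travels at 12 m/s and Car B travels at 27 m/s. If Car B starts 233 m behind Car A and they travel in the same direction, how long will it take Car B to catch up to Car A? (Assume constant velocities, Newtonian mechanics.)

Relative speed: v_rel = 27 - 12 = 15 m/s
Time to catch: t = d₀/v_rel = 233/15 = 15.53 s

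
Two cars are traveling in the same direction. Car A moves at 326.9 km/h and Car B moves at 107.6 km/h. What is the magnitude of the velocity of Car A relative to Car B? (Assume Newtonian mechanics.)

v_rel = |v_A - v_B| = |326.9 - 107.6| = 219.3 km/h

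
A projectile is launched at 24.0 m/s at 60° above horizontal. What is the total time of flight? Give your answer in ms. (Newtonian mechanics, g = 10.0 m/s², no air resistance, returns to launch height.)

T = 2 × v₀ × sin(θ) / g = 2 × 24.0 × sin(60°) / 10.0 = 2 × 24.0 × 0.866025 / 10.0 = 4.15692 s
T = 4.15692 s / 0.001 = 4157 ms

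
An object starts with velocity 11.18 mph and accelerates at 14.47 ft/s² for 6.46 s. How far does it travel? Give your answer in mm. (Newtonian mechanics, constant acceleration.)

v₀ = 11.18 mph × 0.44704 = 4.99791 m/s
a = 14.47 ft/s² × 0.3048 = 4.41046 m/s²
d = v₀ × t + ½ × a × t² = 4.99791 × 6.46 + 0.5 × 4.41046 × 6.46² = 124.314 m
d = 124.314 m / 0.001 = 124300 mm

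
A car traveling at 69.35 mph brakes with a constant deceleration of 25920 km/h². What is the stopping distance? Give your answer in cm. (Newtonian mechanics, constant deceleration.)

v₀ = 69.35 mph × 0.44704 = 31.0022 m/s
a = 25920 km/h² × 7.716049382716049e-05 = 2.0 m/s²
d = v₀² / (2a) = 31.0022² / (2 × 2.0) = 961.136 / 4.0 = 240.284 m
d = 240.284 m / 0.01 = 24030 cm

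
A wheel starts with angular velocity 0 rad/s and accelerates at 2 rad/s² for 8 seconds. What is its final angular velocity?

ω = ω₀ + αt = 0 + 2 × 8 = 16 rad/s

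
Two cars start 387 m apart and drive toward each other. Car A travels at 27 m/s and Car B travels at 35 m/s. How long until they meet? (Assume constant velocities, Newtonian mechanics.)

Combined speed: v_combined = 27 + 35 = 62 m/s
Time to meet: t = d/v_combined = 387/62 = 6.24 s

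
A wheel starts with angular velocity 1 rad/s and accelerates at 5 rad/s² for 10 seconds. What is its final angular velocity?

ω = ω₀ + αt = 1 + 5 × 10 = 51 rad/s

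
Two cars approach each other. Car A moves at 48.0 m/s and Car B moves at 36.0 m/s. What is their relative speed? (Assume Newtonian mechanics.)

v_rel = v_A + v_B = 48.0 + 36.0 = 84.0 m/s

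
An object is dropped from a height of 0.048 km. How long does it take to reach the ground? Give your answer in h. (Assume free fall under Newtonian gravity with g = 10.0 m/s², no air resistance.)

h = 0.048 km × 1000.0 = 48.0 m
t = √(2h/g) = √(2 × 48.0 / 10.0) = 3.09839 s
t = 3.09839 s / 3600.0 = 0.0008607 h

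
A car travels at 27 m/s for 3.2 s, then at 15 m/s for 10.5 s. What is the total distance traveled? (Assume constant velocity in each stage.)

d₁ = v₁t₁ = 27 × 3.2 = 86.4 m
d₂ = v₂t₂ = 15 × 10.5 = 157.5 m
d_total = 86.4 + 157.5 = 243.9 m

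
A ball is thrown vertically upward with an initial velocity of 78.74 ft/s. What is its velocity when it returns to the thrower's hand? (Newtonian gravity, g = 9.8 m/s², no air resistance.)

By conservation of energy (no air resistance), the ball returns to the throw height with the same speed as launch, but directed downward.
|v_ground| = v₀ = 78.74 ft/s
v_ground = 78.74 ft/s (downward)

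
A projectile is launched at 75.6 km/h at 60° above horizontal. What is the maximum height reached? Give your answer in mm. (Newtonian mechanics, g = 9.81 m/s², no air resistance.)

v₀ = 75.6 km/h × 0.2777777777777778 = 21.0 m/s
H = v₀² × sin²(θ) / (2g) = 21.0² × sin(60°)² / (2 × 9.81) = 441.0 × 0.75 / 19.62 = 16.8578 m
H = 16.8578 m / 0.001 = 16860 mm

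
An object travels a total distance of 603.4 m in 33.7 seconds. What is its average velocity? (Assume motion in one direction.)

v_avg = Δd / Δt = 603.4 / 33.7 = 17.91 m/s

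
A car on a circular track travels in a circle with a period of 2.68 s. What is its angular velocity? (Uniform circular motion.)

ω = 2π/T = 2π/2.68 = 2.3445 rad/s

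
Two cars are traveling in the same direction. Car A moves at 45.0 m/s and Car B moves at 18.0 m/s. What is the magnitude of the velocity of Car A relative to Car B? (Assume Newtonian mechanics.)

v_rel = |v_A - v_B| = |45.0 - 18.0| = 27.0 m/s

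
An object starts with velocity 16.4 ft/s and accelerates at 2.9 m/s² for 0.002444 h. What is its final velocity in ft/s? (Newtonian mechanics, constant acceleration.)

v₀ = 16.4 ft/s × 0.3048 = 4.99872 m/s
t = 0.002444 h × 3600.0 = 8.7984 s
v = v₀ + a × t = 4.99872 + 2.9 × 8.7984 = 30.5141 m/s
v = 30.5141 m/s / 0.3048 = 100.1 ft/s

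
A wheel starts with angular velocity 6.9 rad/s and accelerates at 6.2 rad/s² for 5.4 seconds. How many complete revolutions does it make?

θ = ω₀t + ½αt² = 6.9×5.4 + ½×6.2×5.4² = 127.656 rad
Total revolutions = θ/(2π) = 127.656/(2π) = 20.32
Complete revolutions = ⌊20.32⌋ = 20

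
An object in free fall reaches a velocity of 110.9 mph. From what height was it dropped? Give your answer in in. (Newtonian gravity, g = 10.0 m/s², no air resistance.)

v = 110.9 mph × 0.44704 = 49.5767 m/s
h = v² / (2g) = 49.5767² / (2 × 10.0) = 122.892 m
h = 122.892 m / 0.0254 = 4838 in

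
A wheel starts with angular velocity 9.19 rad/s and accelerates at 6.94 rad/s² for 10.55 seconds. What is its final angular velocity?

ω = ω₀ + αt = 9.19 + 6.94 × 10.55 = 82.41 rad/s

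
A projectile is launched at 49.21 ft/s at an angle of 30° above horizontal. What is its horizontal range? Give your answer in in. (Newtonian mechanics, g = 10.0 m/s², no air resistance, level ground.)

v₀ = 49.21 ft/s × 0.3048 = 14.9992 m/s
R = v₀² × sin(2θ) / g = 14.9992² × sin(2 × 30°) / 10.0 = 224.976 × 0.866025 / 10.0 = 19.4835 m
R = 19.4835 m / 0.0254 = 767.1 in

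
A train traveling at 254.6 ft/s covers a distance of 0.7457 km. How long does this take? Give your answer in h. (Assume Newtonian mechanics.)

d = 0.7457 km × 1000.0 = 745.7 m
v = 254.6 ft/s × 0.3048 = 77.6021 m/s
t = d / v = 745.7 / 77.6021 = 9.60928 s
t = 9.60928 s / 3600.0 = 0.002669 h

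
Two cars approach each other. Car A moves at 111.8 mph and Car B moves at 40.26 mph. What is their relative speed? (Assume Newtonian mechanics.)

v_rel = v_A + v_B = 111.8 + 40.26 = 152.06 mph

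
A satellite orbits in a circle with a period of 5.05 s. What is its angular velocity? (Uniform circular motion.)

ω = 2π/T = 2π/5.05 = 1.2442 rad/s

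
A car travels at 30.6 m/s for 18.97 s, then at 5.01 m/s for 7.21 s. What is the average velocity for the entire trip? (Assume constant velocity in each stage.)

d₁ = v₁t₁ = 30.6 × 18.97 = 580.482 m
d₂ = v₂t₂ = 5.01 × 7.21 = 36.1221 m
d_total = 616.6041 m, t_total = 26.18 s
v_avg = d_total/t_total = 616.6041/26.18 = 23.55 m/s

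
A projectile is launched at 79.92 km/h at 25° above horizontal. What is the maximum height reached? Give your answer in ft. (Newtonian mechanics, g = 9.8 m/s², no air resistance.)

v₀ = 79.92 km/h × 0.2777777777777778 = 22.2 m/s
H = v₀² × sin²(θ) / (2g) = 22.2² × sin(25°)² / (2 × 9.8) = 492.84 × 0.178606 / 19.6 = 4.49103 m
H = 4.49103 m / 0.3048 = 14.73 ft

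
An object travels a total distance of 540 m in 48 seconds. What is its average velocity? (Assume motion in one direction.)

v_avg = Δd / Δt = 540 / 48 = 11.25 m/s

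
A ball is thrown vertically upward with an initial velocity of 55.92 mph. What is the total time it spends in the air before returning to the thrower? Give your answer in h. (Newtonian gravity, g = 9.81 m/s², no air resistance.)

v₀ = 55.92 mph × 0.44704 = 24.9985 m/s
t_total = 2 × v₀ / g = 2 × 24.9985 / 9.81 = 5.09653 s
t_total = 5.09653 s / 3600.0 = 0.001416 h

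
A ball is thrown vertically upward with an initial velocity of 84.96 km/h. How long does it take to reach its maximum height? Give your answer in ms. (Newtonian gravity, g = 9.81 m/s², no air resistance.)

v₀ = 84.96 km/h × 0.2777777777777778 = 23.6 m/s
t_up = v₀ / g = 23.6 / 9.81 = 2.40571 s
t_up = 2.40571 s / 0.001 = 2406 ms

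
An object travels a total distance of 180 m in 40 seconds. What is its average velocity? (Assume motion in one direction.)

v_avg = Δd / Δt = 180 / 40 = 4.5 m/s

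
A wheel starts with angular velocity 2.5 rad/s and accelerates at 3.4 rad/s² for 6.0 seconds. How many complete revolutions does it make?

θ = ω₀t + ½αt² = 2.5×6.0 + ½×3.4×6.0² = 76.2 rad
Total revolutions = θ/(2π) = 76.2/(2π) = 12.13
Complete revolutions = ⌊12.13⌋ = 12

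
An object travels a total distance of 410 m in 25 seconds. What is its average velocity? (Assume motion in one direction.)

v_avg = Δd / Δt = 410 / 25 = 16.4 m/s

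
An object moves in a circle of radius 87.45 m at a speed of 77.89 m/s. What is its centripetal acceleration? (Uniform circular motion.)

a_c = v²/r = 77.89²/87.45 = 6066.8521/87.45 = 69.38 m/s²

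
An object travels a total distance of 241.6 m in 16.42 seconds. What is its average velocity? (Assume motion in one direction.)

v_avg = Δd / Δt = 241.6 / 16.42 = 14.71 m/s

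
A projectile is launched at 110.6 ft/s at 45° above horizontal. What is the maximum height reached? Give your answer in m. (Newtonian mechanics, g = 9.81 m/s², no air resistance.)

v₀ = 110.6 ft/s × 0.3048 = 33.7109 m/s
H = v₀² × sin²(θ) / (2g) = 33.7109² × sin(45°)² / (2 × 9.81) = 1136.42 × 0.5 / 19.62 = 28.96 m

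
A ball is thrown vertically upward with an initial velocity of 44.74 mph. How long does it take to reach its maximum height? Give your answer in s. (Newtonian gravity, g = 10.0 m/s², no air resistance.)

v₀ = 44.74 mph × 0.44704 = 20.0006 m/s
t_up = v₀ / g = 20.0006 / 10.0 = 2.0 s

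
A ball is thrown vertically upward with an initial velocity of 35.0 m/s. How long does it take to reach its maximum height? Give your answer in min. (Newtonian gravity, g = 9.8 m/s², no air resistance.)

t_up = v₀ / g = 35.0 / 9.8 = 3.57143 s
t_up = 3.57143 s / 60.0 = 0.05952 min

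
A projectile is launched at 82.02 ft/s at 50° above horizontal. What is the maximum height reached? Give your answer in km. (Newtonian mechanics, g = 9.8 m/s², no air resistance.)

v₀ = 82.02 ft/s × 0.3048 = 24.9997 m/s
H = v₀² × sin²(θ) / (2g) = 24.9997² × sin(50°)² / (2 × 9.8) = 624.985 × 0.586824 / 19.6 = 18.7121 m
H = 18.7121 m / 1000.0 = 0.01871 km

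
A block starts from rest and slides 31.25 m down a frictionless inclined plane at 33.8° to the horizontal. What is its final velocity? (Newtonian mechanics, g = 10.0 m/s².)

a = g sin(θ) = 10.0 × sin(33.8°) = 5.563 m/s²
v = √(2ad) = √(2 × 5.563 × 31.25) = 18.65 m/s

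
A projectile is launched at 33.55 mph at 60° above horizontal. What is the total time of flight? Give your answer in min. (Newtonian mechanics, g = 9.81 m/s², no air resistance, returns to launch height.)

v₀ = 33.55 mph × 0.44704 = 14.9982 m/s
T = 2 × v₀ × sin(θ) / g = 2 × 14.9982 × sin(60°) / 9.81 = 2 × 14.9982 × 0.866025 / 9.81 = 2.64808 s
T = 2.64808 s / 60.0 = 0.04413 min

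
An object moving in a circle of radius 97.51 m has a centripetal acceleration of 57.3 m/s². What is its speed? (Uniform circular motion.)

v = √(a_c × r) = √(57.3 × 97.51) = 74.75 m/s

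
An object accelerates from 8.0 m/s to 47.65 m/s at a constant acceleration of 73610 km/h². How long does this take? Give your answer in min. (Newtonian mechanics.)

a = 73610 km/h² × 7.716049382716049e-05 = 5.67978 m/s²
t = (v - v₀) / a = (47.65 - 8.0) / 5.67978 = 6.9809 s
t = 6.9809 s / 60.0 = 0.1163 min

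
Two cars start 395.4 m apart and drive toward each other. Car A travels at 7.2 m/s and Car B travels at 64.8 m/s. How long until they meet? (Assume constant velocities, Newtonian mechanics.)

Combined speed: v_combined = 7.2 + 64.8 = 72.0 m/s
Time to meet: t = d/v_combined = 395.4/72.0 = 5.49 s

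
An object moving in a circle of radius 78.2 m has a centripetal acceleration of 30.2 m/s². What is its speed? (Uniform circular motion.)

v = √(a_c × r) = √(30.2 × 78.2) = 48.6 m/s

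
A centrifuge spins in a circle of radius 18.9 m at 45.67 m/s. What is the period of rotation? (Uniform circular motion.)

T = 2πr/v = 2π×18.9/45.67 = 2.6 s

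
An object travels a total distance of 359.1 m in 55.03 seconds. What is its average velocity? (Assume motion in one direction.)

v_avg = Δd / Δt = 359.1 / 55.03 = 6.53 m/s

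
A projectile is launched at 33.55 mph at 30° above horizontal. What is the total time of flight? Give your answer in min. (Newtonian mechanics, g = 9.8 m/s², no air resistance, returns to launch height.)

v₀ = 33.55 mph × 0.44704 = 14.9982 m/s
T = 2 × v₀ × sin(θ) / g = 2 × 14.9982 × sin(30°) / 9.8 = 2 × 14.9982 × 0.5 / 9.8 = 1.53043 s
T = 1.53043 s / 60.0 = 0.02551 min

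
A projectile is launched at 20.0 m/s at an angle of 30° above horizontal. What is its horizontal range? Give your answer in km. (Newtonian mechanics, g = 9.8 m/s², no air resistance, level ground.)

R = v₀² × sin(2θ) / g = 20.0² × sin(2 × 30°) / 9.8 = 400.0 × 0.866025 / 9.8 = 35.348 m
R = 35.348 m / 1000.0 = 0.03535 km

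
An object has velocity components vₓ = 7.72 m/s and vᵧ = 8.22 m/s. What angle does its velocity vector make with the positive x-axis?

θ = arctan(vᵧ/vₓ) = arctan(8.22/7.72) = 46.8°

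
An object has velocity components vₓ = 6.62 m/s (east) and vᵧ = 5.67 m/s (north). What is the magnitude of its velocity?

|v| = √(vₓ² + vᵧ²) = √(6.62² + 5.67²) = √(75.9733) = 8.72 m/s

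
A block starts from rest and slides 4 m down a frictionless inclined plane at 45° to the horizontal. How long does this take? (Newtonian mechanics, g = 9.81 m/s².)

a = g sin(θ) = 9.81 × sin(45°) = 6.9367 m/s²
t = √(2d/a) = √(2 × 4 / 6.9367) = 1.07 s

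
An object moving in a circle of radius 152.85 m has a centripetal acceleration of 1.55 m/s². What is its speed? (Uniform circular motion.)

v = √(a_c × r) = √(1.55 × 152.85) = 15.39 m/s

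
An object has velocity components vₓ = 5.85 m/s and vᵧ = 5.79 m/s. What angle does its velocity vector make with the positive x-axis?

θ = arctan(vᵧ/vₓ) = arctan(5.79/5.85) = 44.7°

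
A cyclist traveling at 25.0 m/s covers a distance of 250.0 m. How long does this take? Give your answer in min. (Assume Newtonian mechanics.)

t = d / v = 250.0 / 25.0 = 10.0 s
t = 10.0 s / 60.0 = 0.1667 min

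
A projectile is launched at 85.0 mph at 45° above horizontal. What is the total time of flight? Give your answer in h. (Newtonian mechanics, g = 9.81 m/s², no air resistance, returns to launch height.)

v₀ = 85.0 mph × 0.44704 = 37.9984 m/s
T = 2 × v₀ × sin(θ) / g = 2 × 37.9984 × sin(45°) / 9.81 = 2 × 37.9984 × 0.707107 / 9.81 = 5.47787 s
T = 5.47787 s / 3600.0 = 0.001522 h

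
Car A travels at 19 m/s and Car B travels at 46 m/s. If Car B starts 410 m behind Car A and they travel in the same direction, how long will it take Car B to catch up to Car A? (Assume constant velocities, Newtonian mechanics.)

Relative speed: v_rel = 46 - 19 = 27 m/s
Time to catch: t = d₀/v_rel = 410/27 = 15.19 s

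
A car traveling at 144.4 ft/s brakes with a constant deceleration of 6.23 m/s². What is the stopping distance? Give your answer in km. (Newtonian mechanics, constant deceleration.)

v₀ = 144.4 ft/s × 0.3048 = 44.0131 m/s
d = v₀² / (2a) = 44.0131² / (2 × 6.23) = 1937.15 / 12.46 = 155.47 m
d = 155.47 m / 1000.0 = 0.1555 km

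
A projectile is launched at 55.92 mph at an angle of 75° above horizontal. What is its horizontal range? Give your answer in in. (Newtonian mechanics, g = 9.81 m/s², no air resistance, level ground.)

v₀ = 55.92 mph × 0.44704 = 24.9985 m/s
R = v₀² × sin(2θ) / g = 24.9985² × sin(2 × 75°) / 9.81 = 624.925 × 0.5 / 9.81 = 31.8514 m
R = 31.8514 m / 0.0254 = 1254 in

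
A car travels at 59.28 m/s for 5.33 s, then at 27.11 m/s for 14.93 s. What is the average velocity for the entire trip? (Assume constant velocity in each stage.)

d₁ = v₁t₁ = 59.28 × 5.33 = 315.9624 m
d₂ = v₂t₂ = 27.11 × 14.93 = 404.7523 m
d_total = 720.7147 m, t_total = 20.26 s
v_avg = d_total/t_total = 720.7147/20.26 = 35.57 m/s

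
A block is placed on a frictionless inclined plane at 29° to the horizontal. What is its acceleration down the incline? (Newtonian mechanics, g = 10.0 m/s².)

a = g sin(θ) = 10.0 × sin(29°) = 10.0 × 0.4848 = 4.85 m/s²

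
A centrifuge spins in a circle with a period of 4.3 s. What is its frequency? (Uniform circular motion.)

f = 1/T = 1/4.3 = 0.2326 Hz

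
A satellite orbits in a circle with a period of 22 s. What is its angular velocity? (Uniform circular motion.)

ω = 2π/T = 2π/22 = 0.2856 rad/s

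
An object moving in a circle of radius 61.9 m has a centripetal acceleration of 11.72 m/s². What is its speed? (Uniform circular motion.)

v = √(a_c × r) = √(11.72 × 61.9) = 26.93 m/s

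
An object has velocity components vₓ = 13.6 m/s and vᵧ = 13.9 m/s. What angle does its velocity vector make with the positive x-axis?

θ = arctan(vᵧ/vₓ) = arctan(13.9/13.6) = 45.63°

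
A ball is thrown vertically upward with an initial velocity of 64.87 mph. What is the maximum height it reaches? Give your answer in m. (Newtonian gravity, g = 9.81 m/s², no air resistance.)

v₀ = 64.87 mph × 0.44704 = 28.9995 m/s
h_max = v₀² / (2g) = 28.9995² / (2 × 9.81) = 840.971 / 19.62 = 42.86 m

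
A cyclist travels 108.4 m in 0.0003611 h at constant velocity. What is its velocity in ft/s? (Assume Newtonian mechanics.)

t = 0.0003611 h × 3600.0 = 1.29996 s
v = d / t = 108.4 / 1.29996 = 83.3872 m/s
v = 83.3872 m/s / 0.3048 = 273.6 ft/s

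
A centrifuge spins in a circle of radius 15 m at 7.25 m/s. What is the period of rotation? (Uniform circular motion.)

T = 2πr/v = 2π×15/7.25 = 13.0 s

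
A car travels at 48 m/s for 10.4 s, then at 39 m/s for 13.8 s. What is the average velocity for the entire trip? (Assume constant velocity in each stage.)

d₁ = v₁t₁ = 48 × 10.4 = 499.2 m
d₂ = v₂t₂ = 39 × 13.8 = 538.2 m
d_total = 1037.4 m, t_total = 24.2 s
v_avg = d_total/t_total = 1037.4/24.2 = 42.87 m/s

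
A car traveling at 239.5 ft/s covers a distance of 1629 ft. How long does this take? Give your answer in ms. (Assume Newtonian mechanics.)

d = 1629 ft × 0.3048 = 496.519 m
v = 239.5 ft/s × 0.3048 = 72.9996 m/s
t = d / v = 496.519 / 72.9996 = 6.80167 s
t = 6.80167 s / 0.001 = 6802 ms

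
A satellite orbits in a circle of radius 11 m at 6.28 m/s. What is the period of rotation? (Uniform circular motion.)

T = 2πr/v = 2π×11/6.28 = 11.01 s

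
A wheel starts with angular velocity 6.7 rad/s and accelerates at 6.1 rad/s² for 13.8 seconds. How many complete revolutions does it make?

θ = ω₀t + ½αt² = 6.7×13.8 + ½×6.1×13.8² = 673.302 rad
Total revolutions = θ/(2π) = 673.302/(2π) = 107.16
Complete revolutions = ⌊107.16⌋ = 107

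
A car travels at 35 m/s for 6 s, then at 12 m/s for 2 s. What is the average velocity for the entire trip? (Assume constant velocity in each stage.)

d₁ = v₁t₁ = 35 × 6 = 210 m
d₂ = v₂t₂ = 12 × 2 = 24 m
d_total = 234 m, t_total = 8 s
v_avg = d_total/t_total = 234/8 = 29.25 m/s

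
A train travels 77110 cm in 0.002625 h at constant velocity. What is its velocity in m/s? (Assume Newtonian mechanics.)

d = 77110 cm × 0.01 = 771.1 m
t = 0.002625 h × 3600.0 = 9.45 s
v = d / t = 771.1 / 9.45 = 81.6 m/s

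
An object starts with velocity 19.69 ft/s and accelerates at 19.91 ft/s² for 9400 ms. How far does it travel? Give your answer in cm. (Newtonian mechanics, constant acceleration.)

v₀ = 19.69 ft/s × 0.3048 = 6.00151 m/s
a = 19.91 ft/s² × 0.3048 = 6.06857 m/s²
t = 9400 ms × 0.001 = 9.4 s
d = v₀ × t + ½ × a × t² = 6.00151 × 9.4 + 0.5 × 6.06857 × 9.4² = 324.524 m
d = 324.524 m / 0.01 = 32450 cm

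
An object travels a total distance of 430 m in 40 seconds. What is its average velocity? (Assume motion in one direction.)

v_avg = Δd / Δt = 430 / 40 = 10.75 m/s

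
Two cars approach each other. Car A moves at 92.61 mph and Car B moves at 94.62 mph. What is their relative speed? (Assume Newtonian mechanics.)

v_rel = v_A + v_B = 92.61 + 94.62 = 187.23 mph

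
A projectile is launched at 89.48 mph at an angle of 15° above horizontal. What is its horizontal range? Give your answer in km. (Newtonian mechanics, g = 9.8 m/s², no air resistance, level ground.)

v₀ = 89.48 mph × 0.44704 = 40.0011 m/s
R = v₀² × sin(2θ) / g = 40.0011² × sin(2 × 15°) / 9.8 = 1600.09 × 0.5 / 9.8 = 81.6372 m
R = 81.6372 m / 1000.0 = 0.08164 km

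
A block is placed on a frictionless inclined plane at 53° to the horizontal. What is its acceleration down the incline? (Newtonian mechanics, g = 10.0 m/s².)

a = g sin(θ) = 10.0 × sin(53°) = 10.0 × 0.7986 = 7.99 m/s²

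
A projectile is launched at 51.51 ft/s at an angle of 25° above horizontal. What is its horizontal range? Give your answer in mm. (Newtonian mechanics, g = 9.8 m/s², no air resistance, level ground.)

v₀ = 51.51 ft/s × 0.3048 = 15.7002 m/s
R = v₀² × sin(2θ) / g = 15.7002² × sin(2 × 25°) / 9.8 = 246.496 × 0.766044 / 9.8 = 19.268 m
R = 19.268 m / 0.001 = 19270 mm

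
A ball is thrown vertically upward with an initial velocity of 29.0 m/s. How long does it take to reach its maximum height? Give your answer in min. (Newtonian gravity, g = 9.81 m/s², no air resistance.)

t_up = v₀ / g = 29.0 / 9.81 = 2.95617 s
t_up = 2.95617 s / 60.0 = 0.04927 min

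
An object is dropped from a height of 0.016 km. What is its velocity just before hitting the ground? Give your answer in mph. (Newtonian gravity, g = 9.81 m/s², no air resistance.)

h = 0.016 km × 1000.0 = 16.0 m
v = √(2gh) = √(2 × 9.81 × 16.0) = 17.7178 m/s
v = 17.7178 m/s / 0.44704 = 39.63 mph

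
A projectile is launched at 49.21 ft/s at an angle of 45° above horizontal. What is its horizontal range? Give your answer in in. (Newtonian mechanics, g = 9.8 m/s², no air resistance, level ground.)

v₀ = 49.21 ft/s × 0.3048 = 14.9992 m/s
R = v₀² × sin(2θ) / g = 14.9992² × sin(2 × 45°) / 9.8 = 224.976 × 1.0 / 9.8 = 22.9567 m
R = 22.9567 m / 0.0254 = 903.8 in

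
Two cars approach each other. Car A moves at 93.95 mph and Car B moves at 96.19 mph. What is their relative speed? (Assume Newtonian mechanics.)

v_rel = v_A + v_B = 93.95 + 96.19 = 190.14 mph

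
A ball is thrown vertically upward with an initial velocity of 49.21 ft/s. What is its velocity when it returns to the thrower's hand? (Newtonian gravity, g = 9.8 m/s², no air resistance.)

By conservation of energy (no air resistance), the ball returns to the throw height with the same speed as launch, but directed downward.
|v_ground| = v₀ = 49.21 ft/s
v_ground = 49.21 ft/s (downward)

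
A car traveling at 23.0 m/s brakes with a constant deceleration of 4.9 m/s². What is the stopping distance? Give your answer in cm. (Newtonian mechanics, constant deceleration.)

d = v₀² / (2a) = 23.0² / (2 × 4.9) = 529.0 / 9.8 = 53.9796 m
d = 53.9796 m / 0.01 = 5398 cm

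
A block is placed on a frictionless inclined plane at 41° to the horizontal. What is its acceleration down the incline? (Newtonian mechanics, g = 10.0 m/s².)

a = g sin(θ) = 10.0 × sin(41°) = 10.0 × 0.6561 = 6.56 m/s²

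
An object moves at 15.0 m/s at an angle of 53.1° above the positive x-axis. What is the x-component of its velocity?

vₓ = v cos(θ) = 15.0 × cos(53.1°) = 9.01 m/s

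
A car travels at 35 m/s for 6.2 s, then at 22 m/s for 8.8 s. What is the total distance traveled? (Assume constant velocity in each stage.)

d₁ = v₁t₁ = 35 × 6.2 = 217.0 m
d₂ = v₂t₂ = 22 × 8.8 = 193.6 m
d_total = 217.0 + 193.6 = 410.6 m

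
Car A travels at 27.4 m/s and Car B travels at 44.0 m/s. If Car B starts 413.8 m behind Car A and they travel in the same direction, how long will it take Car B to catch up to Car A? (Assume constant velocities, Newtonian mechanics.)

Relative speed: v_rel = 44.0 - 27.4 = 16.6 m/s
Time to catch: t = d₀/v_rel = 413.8/16.6 = 24.93 s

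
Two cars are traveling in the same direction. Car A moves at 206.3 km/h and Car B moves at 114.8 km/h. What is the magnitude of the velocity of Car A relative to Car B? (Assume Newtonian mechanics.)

v_rel = |v_A - v_B| = |206.3 - 114.8| = 91.5 km/h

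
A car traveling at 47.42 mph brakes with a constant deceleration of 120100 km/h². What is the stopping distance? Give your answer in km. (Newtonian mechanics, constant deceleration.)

v₀ = 47.42 mph × 0.44704 = 21.1986 m/s
a = 120100 km/h² × 7.716049382716049e-05 = 9.26698 m/s²
d = v₀² / (2a) = 21.1986² / (2 × 9.26698) = 449.381 / 18.534 = 24.2463 m
d = 24.2463 m / 1000.0 = 0.02425 km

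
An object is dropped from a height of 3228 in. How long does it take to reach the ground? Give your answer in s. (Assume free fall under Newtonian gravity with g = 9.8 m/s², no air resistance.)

h = 3228 in × 0.0254 = 81.9912 m
t = √(2h/g) = √(2 × 81.9912 / 9.8) = 4.091 s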